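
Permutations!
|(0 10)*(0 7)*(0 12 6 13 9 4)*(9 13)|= 7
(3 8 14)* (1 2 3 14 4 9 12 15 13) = (1 2 3 8 4 9 12 15 13) = [0, 2, 3, 8, 9, 5, 6, 7, 4, 12, 10, 11, 15, 1, 14, 13]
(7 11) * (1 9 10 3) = (1 9 10 3)(7 11) = [0, 9, 2, 1, 4, 5, 6, 11, 8, 10, 3, 7]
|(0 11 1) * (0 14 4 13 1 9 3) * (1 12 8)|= |(0 11 9 3)(1 14 4 13 12 8)|= 12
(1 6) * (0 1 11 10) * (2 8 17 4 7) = (0 1 6 11 10)(2 8 17 4 7) = [1, 6, 8, 3, 7, 5, 11, 2, 17, 9, 0, 10, 12, 13, 14, 15, 16, 4]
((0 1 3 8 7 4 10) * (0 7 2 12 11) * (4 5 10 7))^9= (0 3 2 11 1 8 12)(4 7 5 10)= [3, 8, 11, 2, 7, 10, 6, 5, 12, 9, 4, 1, 0]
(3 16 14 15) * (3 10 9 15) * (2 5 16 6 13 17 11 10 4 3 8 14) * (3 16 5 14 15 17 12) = (2 14 8 15 4 16)(3 6 13 12)(9 17 11 10) = [0, 1, 14, 6, 16, 5, 13, 7, 15, 17, 9, 10, 3, 12, 8, 4, 2, 11]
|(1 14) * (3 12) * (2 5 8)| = 6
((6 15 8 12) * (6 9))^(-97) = [0, 1, 2, 3, 4, 5, 12, 7, 6, 8, 10, 11, 15, 13, 14, 9] = (6 12 15 9 8)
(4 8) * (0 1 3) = (0 1 3)(4 8) = [1, 3, 2, 0, 8, 5, 6, 7, 4]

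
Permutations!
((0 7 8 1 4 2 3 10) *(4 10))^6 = (0 7 8 1 10) = [7, 10, 2, 3, 4, 5, 6, 8, 1, 9, 0]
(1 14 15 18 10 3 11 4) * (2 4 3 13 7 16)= (1 14 15 18 10 13 7 16 2 4)(3 11)= [0, 14, 4, 11, 1, 5, 6, 16, 8, 9, 13, 3, 12, 7, 15, 18, 2, 17, 10]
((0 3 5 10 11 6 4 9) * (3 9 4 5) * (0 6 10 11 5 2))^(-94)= (0 6)(2 9)(5 10 11)= [6, 1, 9, 3, 4, 10, 0, 7, 8, 2, 11, 5]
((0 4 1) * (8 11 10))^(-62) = (0 4 1)(8 11 10) = [4, 0, 2, 3, 1, 5, 6, 7, 11, 9, 8, 10]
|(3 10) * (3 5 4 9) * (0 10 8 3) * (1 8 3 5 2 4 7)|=|(0 10 2 4 9)(1 8 5 7)|=20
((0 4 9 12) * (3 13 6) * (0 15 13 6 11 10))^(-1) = (0 10 11 13 15 12 9 4)(3 6) = [10, 1, 2, 6, 0, 5, 3, 7, 8, 4, 11, 13, 9, 15, 14, 12]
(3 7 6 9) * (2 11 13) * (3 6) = (2 11 13)(3 7)(6 9) = [0, 1, 11, 7, 4, 5, 9, 3, 8, 6, 10, 13, 12, 2]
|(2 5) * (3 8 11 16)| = 4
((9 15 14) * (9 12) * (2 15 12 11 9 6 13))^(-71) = (2 15 14 11 9 12 6 13) = [0, 1, 15, 3, 4, 5, 13, 7, 8, 12, 10, 9, 6, 2, 11, 14]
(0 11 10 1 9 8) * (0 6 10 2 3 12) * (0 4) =(0 11 2 3 12 4)(1 9 8 6 10) =[11, 9, 3, 12, 0, 5, 10, 7, 6, 8, 1, 2, 4]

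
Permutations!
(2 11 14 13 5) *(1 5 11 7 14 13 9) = [0, 5, 7, 3, 4, 2, 6, 14, 8, 1, 10, 13, 12, 11, 9] = (1 5 2 7 14 9)(11 13)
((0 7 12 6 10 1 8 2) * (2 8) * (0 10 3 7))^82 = (1 2 10)(3 12)(6 7) = [0, 2, 10, 12, 4, 5, 7, 6, 8, 9, 1, 11, 3]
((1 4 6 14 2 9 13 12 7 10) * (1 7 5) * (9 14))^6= (14)(1 5 12 13 9 6 4)= [0, 5, 2, 3, 1, 12, 4, 7, 8, 6, 10, 11, 13, 9, 14]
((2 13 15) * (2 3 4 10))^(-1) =[0, 1, 10, 15, 3, 5, 6, 7, 8, 9, 4, 11, 12, 2, 14, 13] =(2 10 4 3 15 13)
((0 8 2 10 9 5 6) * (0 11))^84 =(0 9)(2 6)(5 8)(10 11) =[9, 1, 6, 3, 4, 8, 2, 7, 5, 0, 11, 10]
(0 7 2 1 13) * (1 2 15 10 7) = (0 1 13)(7 15 10) = [1, 13, 2, 3, 4, 5, 6, 15, 8, 9, 7, 11, 12, 0, 14, 10]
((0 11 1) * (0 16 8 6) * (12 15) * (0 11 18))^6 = (18)(1 16 8 6 11) = [0, 16, 2, 3, 4, 5, 11, 7, 6, 9, 10, 1, 12, 13, 14, 15, 8, 17, 18]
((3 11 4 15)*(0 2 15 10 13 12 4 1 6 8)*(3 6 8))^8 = (15) = [0, 1, 2, 3, 4, 5, 6, 7, 8, 9, 10, 11, 12, 13, 14, 15]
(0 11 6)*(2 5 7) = (0 11 6)(2 5 7) = [11, 1, 5, 3, 4, 7, 0, 2, 8, 9, 10, 6]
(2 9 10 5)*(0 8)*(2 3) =(0 8)(2 9 10 5 3) =[8, 1, 9, 2, 4, 3, 6, 7, 0, 10, 5]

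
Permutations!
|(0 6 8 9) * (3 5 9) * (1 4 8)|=8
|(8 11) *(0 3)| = |(0 3)(8 11)| = 2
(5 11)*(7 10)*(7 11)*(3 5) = (3 5 7 10 11) = [0, 1, 2, 5, 4, 7, 6, 10, 8, 9, 11, 3]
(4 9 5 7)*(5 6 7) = (4 9 6 7) = [0, 1, 2, 3, 9, 5, 7, 4, 8, 6]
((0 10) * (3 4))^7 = (0 10)(3 4) = [10, 1, 2, 4, 3, 5, 6, 7, 8, 9, 0]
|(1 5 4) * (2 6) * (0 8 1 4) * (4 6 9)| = 4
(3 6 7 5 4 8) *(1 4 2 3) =[0, 4, 3, 6, 8, 2, 7, 5, 1] =(1 4 8)(2 3 6 7 5)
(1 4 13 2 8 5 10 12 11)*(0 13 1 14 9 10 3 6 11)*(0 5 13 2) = (0 2 8 13)(1 4)(3 6 11 14 9 10 12 5) = [2, 4, 8, 6, 1, 3, 11, 7, 13, 10, 12, 14, 5, 0, 9]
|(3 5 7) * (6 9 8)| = 3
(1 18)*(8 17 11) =(1 18)(8 17 11) =[0, 18, 2, 3, 4, 5, 6, 7, 17, 9, 10, 8, 12, 13, 14, 15, 16, 11, 1]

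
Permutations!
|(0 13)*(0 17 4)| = 4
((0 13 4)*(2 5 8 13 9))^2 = [2, 1, 8, 3, 9, 13, 6, 7, 4, 5, 10, 11, 12, 0] = (0 2 8 4 9 5 13)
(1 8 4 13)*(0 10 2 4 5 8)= (0 10 2 4 13 1)(5 8)= [10, 0, 4, 3, 13, 8, 6, 7, 5, 9, 2, 11, 12, 1]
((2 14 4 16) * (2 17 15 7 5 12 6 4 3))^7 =(2 14 3)(4 6 12 5 7 15 17 16) =[0, 1, 14, 2, 6, 7, 12, 15, 8, 9, 10, 11, 5, 13, 3, 17, 4, 16]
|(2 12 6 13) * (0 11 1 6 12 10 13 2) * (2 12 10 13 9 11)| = 6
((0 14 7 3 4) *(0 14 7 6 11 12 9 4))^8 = (0 3 7)(4 6 12)(9 14 11) = [3, 1, 2, 7, 6, 5, 12, 0, 8, 14, 10, 9, 4, 13, 11]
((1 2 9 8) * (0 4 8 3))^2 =(0 8 2 3 4 1 9) =[8, 9, 3, 4, 1, 5, 6, 7, 2, 0]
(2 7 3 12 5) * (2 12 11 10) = [0, 1, 7, 11, 4, 12, 6, 3, 8, 9, 2, 10, 5] = (2 7 3 11 10)(5 12)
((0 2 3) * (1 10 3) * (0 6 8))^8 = (0 2 1 10 3 6 8) = [2, 10, 1, 6, 4, 5, 8, 7, 0, 9, 3]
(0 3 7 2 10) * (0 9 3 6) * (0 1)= (0 6 1)(2 10 9 3 7)= [6, 0, 10, 7, 4, 5, 1, 2, 8, 3, 9]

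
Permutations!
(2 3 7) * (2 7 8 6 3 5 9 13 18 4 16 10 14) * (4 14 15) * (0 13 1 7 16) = [13, 7, 5, 8, 0, 9, 3, 16, 6, 1, 15, 11, 12, 18, 2, 4, 10, 17, 14] = (0 13 18 14 2 5 9 1 7 16 10 15 4)(3 8 6)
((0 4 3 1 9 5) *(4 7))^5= (0 9 3 7 5 1 4)= [9, 4, 2, 7, 0, 1, 6, 5, 8, 3]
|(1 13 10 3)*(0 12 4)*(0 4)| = 4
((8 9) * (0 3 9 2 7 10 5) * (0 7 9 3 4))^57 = (10)(0 4) = [4, 1, 2, 3, 0, 5, 6, 7, 8, 9, 10]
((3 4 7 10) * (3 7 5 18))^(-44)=(18)=[0, 1, 2, 3, 4, 5, 6, 7, 8, 9, 10, 11, 12, 13, 14, 15, 16, 17, 18]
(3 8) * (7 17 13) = (3 8)(7 17 13) = [0, 1, 2, 8, 4, 5, 6, 17, 3, 9, 10, 11, 12, 7, 14, 15, 16, 13]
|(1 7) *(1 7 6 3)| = |(7)(1 6 3)| = 3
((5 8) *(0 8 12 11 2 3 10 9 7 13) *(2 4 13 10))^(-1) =[13, 1, 3, 2, 11, 8, 6, 9, 0, 10, 7, 12, 5, 4] =(0 13 4 11 12 5 8)(2 3)(7 9 10)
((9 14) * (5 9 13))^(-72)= (14)= [0, 1, 2, 3, 4, 5, 6, 7, 8, 9, 10, 11, 12, 13, 14]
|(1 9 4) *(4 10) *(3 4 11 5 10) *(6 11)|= 4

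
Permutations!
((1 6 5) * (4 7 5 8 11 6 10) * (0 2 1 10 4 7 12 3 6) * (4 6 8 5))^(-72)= (12)= [0, 1, 2, 3, 4, 5, 6, 7, 8, 9, 10, 11, 12]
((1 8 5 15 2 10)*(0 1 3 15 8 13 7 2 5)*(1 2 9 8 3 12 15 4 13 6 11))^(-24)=[0, 1, 2, 3, 4, 5, 6, 7, 8, 9, 10, 11, 12, 13, 14, 15]=(15)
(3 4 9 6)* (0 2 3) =(0 2 3 4 9 6) =[2, 1, 3, 4, 9, 5, 0, 7, 8, 6]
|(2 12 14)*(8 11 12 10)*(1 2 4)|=|(1 2 10 8 11 12 14 4)|=8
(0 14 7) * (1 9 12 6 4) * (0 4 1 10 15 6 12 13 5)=(0 14 7 4 10 15 6 1 9 13 5)=[14, 9, 2, 3, 10, 0, 1, 4, 8, 13, 15, 11, 12, 5, 7, 6]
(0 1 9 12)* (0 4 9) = (0 1)(4 9 12) = [1, 0, 2, 3, 9, 5, 6, 7, 8, 12, 10, 11, 4]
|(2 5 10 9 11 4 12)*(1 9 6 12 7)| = 5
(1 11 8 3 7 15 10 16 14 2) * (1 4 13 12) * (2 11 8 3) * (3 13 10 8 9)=[0, 9, 4, 7, 10, 5, 6, 15, 2, 3, 16, 13, 1, 12, 11, 8, 14]=(1 9 3 7 15 8 2 4 10 16 14 11 13 12)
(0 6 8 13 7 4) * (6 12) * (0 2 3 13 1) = (0 12 6 8 1)(2 3 13 7 4) = [12, 0, 3, 13, 2, 5, 8, 4, 1, 9, 10, 11, 6, 7]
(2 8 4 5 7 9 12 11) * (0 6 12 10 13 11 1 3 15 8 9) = (0 6 12 1 3 15 8 4 5 7)(2 9 10 13 11) = [6, 3, 9, 15, 5, 7, 12, 0, 4, 10, 13, 2, 1, 11, 14, 8]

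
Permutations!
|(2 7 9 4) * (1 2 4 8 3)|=|(1 2 7 9 8 3)|=6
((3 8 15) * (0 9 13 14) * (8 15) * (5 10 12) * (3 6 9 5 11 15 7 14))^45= (0 3 6 12)(5 7 9 11)(10 14 13 15)= [3, 1, 2, 6, 4, 7, 12, 9, 8, 11, 14, 5, 0, 15, 13, 10]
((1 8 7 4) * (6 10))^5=(1 8 7 4)(6 10)=[0, 8, 2, 3, 1, 5, 10, 4, 7, 9, 6]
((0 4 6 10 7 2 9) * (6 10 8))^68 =(0 10 2)(4 7 9) =[10, 1, 0, 3, 7, 5, 6, 9, 8, 4, 2]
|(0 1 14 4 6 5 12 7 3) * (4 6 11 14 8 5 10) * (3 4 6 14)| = |(14)(0 1 8 5 12 7 4 11 3)(6 10)| = 18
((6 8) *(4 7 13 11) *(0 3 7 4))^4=(0 11 13 7 3)=[11, 1, 2, 0, 4, 5, 6, 3, 8, 9, 10, 13, 12, 7]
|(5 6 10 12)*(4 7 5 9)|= 7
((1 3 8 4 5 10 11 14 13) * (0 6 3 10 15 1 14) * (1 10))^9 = (15)(13 14) = [0, 1, 2, 3, 4, 5, 6, 7, 8, 9, 10, 11, 12, 14, 13, 15]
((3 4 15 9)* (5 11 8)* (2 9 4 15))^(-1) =(2 4 15 3 9)(5 8 11) =[0, 1, 4, 9, 15, 8, 6, 7, 11, 2, 10, 5, 12, 13, 14, 3]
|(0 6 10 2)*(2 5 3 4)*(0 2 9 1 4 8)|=|(0 6 10 5 3 8)(1 4 9)|=6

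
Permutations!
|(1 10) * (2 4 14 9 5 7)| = 6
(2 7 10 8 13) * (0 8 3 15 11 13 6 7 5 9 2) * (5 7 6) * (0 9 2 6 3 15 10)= [8, 1, 7, 10, 4, 2, 3, 0, 5, 6, 15, 13, 12, 9, 14, 11]= (0 8 5 2 7)(3 10 15 11 13 9 6)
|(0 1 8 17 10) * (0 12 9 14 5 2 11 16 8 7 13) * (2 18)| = 44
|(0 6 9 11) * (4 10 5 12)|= 4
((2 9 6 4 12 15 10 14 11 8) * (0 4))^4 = (0 10 2 4 14 9 12 11 6 15 8) = [10, 1, 4, 3, 14, 5, 15, 7, 0, 12, 2, 6, 11, 13, 9, 8]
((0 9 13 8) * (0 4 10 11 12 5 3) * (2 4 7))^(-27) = (0 12 4 8)(2 13 3 11)(5 10 7 9) = [12, 1, 13, 11, 8, 10, 6, 9, 0, 5, 7, 2, 4, 3]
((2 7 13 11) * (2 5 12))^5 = [0, 1, 12, 3, 4, 11, 6, 2, 8, 9, 10, 13, 5, 7] = (2 12 5 11 13 7)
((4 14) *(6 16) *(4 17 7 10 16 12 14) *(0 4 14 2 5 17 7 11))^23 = (0 11 17 5 2 12 6 16 10 7 14 4) = [11, 1, 12, 3, 0, 2, 16, 14, 8, 9, 7, 17, 6, 13, 4, 15, 10, 5]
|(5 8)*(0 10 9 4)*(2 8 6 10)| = |(0 2 8 5 6 10 9 4)| = 8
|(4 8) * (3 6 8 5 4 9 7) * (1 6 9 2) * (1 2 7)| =|(1 6 8 7 3 9)(4 5)| =6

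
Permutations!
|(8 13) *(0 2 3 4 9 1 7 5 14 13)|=11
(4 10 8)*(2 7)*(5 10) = (2 7)(4 5 10 8) = [0, 1, 7, 3, 5, 10, 6, 2, 4, 9, 8]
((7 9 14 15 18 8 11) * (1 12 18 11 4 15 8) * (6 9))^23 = [0, 18, 2, 3, 8, 5, 7, 11, 14, 6, 10, 15, 1, 13, 9, 4, 16, 17, 12] = (1 18 12)(4 8 14 9 6 7 11 15)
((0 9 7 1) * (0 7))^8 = (9) = [0, 1, 2, 3, 4, 5, 6, 7, 8, 9]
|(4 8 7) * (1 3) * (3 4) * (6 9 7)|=7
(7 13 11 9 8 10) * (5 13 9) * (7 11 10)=(5 13 10 11)(7 9 8)=[0, 1, 2, 3, 4, 13, 6, 9, 7, 8, 11, 5, 12, 10]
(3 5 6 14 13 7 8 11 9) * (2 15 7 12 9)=[0, 1, 15, 5, 4, 6, 14, 8, 11, 3, 10, 2, 9, 12, 13, 7]=(2 15 7 8 11)(3 5 6 14 13 12 9)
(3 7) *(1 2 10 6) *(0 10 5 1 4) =[10, 2, 5, 7, 0, 1, 4, 3, 8, 9, 6] =(0 10 6 4)(1 2 5)(3 7)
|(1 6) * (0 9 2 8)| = |(0 9 2 8)(1 6)| = 4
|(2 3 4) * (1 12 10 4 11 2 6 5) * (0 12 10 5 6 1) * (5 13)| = 12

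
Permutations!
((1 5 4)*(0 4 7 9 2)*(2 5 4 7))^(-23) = (0 9 2 7 5)(1 4) = [9, 4, 7, 3, 1, 0, 6, 5, 8, 2]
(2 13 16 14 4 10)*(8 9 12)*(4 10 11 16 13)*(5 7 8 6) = [0, 1, 4, 3, 11, 7, 5, 8, 9, 12, 2, 16, 6, 13, 10, 15, 14] = (2 4 11 16 14 10)(5 7 8 9 12 6)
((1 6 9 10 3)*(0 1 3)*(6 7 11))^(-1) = (0 10 9 6 11 7 1) = [10, 0, 2, 3, 4, 5, 11, 1, 8, 6, 9, 7]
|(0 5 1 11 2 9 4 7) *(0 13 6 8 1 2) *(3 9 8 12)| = |(0 5 2 8 1 11)(3 9 4 7 13 6 12)| = 42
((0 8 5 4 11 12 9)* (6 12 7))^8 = (0 9 12 6 7 11 4 5 8) = [9, 1, 2, 3, 5, 8, 7, 11, 0, 12, 10, 4, 6]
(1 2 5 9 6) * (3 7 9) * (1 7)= (1 2 5 3)(6 7 9)= [0, 2, 5, 1, 4, 3, 7, 9, 8, 6]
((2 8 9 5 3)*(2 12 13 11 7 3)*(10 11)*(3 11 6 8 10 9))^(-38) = (2 9 12 8 10 5 13 3 6) = [0, 1, 9, 6, 4, 13, 2, 7, 10, 12, 5, 11, 8, 3]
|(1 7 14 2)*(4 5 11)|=|(1 7 14 2)(4 5 11)|=12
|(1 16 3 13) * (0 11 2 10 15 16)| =|(0 11 2 10 15 16 3 13 1)| =9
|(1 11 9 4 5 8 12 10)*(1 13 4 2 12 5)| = 8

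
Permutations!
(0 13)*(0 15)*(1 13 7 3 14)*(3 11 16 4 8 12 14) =(0 7 11 16 4 8 12 14 1 13 15) =[7, 13, 2, 3, 8, 5, 6, 11, 12, 9, 10, 16, 14, 15, 1, 0, 4]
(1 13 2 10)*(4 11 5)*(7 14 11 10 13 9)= (1 9 7 14 11 5 4 10)(2 13)= [0, 9, 13, 3, 10, 4, 6, 14, 8, 7, 1, 5, 12, 2, 11]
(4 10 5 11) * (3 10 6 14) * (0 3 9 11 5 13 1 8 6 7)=[3, 8, 2, 10, 7, 5, 14, 0, 6, 11, 13, 4, 12, 1, 9]=(0 3 10 13 1 8 6 14 9 11 4 7)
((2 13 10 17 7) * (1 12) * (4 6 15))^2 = (2 10 7 13 17)(4 15 6) = [0, 1, 10, 3, 15, 5, 4, 13, 8, 9, 7, 11, 12, 17, 14, 6, 16, 2]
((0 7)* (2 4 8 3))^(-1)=(0 7)(2 3 8 4)=[7, 1, 3, 8, 2, 5, 6, 0, 4]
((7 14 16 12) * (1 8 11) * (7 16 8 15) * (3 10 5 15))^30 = (16)(1 5 14)(3 15 8)(7 11 10) = [0, 5, 2, 15, 4, 14, 6, 11, 3, 9, 7, 10, 12, 13, 1, 8, 16]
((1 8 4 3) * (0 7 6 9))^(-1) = (0 9 6 7)(1 3 4 8) = [9, 3, 2, 4, 8, 5, 7, 0, 1, 6]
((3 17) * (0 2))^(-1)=(0 2)(3 17)=[2, 1, 0, 17, 4, 5, 6, 7, 8, 9, 10, 11, 12, 13, 14, 15, 16, 3]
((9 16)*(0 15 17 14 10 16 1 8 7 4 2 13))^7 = [1, 15, 16, 3, 10, 5, 6, 14, 17, 0, 2, 11, 12, 9, 4, 8, 13, 7] = (0 1 15 8 17 7 14 4 10 2 16 13 9)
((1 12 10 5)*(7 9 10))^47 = [0, 5, 2, 3, 4, 10, 6, 12, 8, 7, 9, 11, 1] = (1 5 10 9 7 12)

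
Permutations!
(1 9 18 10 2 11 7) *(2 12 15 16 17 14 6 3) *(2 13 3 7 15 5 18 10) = [0, 9, 11, 13, 4, 18, 7, 1, 8, 10, 12, 15, 5, 3, 6, 16, 17, 14, 2] = (1 9 10 12 5 18 2 11 15 16 17 14 6 7)(3 13)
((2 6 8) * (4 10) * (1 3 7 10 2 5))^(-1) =(1 5 8 6 2 4 10 7 3) =[0, 5, 4, 1, 10, 8, 2, 3, 6, 9, 7]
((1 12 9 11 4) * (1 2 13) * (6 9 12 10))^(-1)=(1 13 2 4 11 9 6 10)=[0, 13, 4, 3, 11, 5, 10, 7, 8, 6, 1, 9, 12, 2]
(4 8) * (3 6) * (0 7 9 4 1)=(0 7 9 4 8 1)(3 6)=[7, 0, 2, 6, 8, 5, 3, 9, 1, 4]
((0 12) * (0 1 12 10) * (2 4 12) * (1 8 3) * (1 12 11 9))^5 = (0 10)(3 8 12) = [10, 1, 2, 8, 4, 5, 6, 7, 12, 9, 0, 11, 3]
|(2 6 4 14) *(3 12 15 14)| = 7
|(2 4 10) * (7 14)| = 6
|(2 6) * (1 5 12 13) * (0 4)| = |(0 4)(1 5 12 13)(2 6)| = 4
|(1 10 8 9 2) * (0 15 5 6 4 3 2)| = |(0 15 5 6 4 3 2 1 10 8 9)| = 11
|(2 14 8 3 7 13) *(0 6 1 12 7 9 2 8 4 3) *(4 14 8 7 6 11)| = |(14)(0 11 4 3 9 2 8)(1 12 6)(7 13)| = 42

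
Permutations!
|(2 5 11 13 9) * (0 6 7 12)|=|(0 6 7 12)(2 5 11 13 9)|=20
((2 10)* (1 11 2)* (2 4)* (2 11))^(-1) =(1 10 2)(4 11) =[0, 10, 1, 3, 11, 5, 6, 7, 8, 9, 2, 4]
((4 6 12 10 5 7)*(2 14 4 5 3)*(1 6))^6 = (1 14 3 12)(2 10 6 4) = [0, 14, 10, 12, 2, 5, 4, 7, 8, 9, 6, 11, 1, 13, 3]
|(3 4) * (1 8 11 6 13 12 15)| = 14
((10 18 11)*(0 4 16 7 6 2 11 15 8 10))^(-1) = (0 11 2 6 7 16 4)(8 15 18 10) = [11, 1, 6, 3, 0, 5, 7, 16, 15, 9, 8, 2, 12, 13, 14, 18, 4, 17, 10]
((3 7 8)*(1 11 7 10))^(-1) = (1 10 3 8 7 11) = [0, 10, 2, 8, 4, 5, 6, 11, 7, 9, 3, 1]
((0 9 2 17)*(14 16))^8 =(17) =[0, 1, 2, 3, 4, 5, 6, 7, 8, 9, 10, 11, 12, 13, 14, 15, 16, 17]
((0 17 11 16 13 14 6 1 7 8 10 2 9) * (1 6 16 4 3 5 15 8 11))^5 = (0 4 10 1 5 9 11 8 17 3 2 7 15)(13 16 14) = [4, 5, 7, 2, 10, 9, 6, 15, 17, 11, 1, 8, 12, 16, 13, 0, 14, 3]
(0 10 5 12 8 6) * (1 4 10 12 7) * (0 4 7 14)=[12, 7, 2, 3, 10, 14, 4, 1, 6, 9, 5, 11, 8, 13, 0]=(0 12 8 6 4 10 5 14)(1 7)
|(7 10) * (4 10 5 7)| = |(4 10)(5 7)| = 2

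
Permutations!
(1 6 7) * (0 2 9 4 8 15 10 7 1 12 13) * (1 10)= [2, 6, 9, 3, 8, 5, 10, 12, 15, 4, 7, 11, 13, 0, 14, 1]= (0 2 9 4 8 15 1 6 10 7 12 13)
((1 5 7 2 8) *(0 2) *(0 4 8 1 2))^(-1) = (1 2 8 4 7 5) = [0, 2, 8, 3, 7, 1, 6, 5, 4]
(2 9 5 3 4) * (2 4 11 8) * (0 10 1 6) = (0 10 1 6)(2 9 5 3 11 8) = [10, 6, 9, 11, 4, 3, 0, 7, 2, 5, 1, 8]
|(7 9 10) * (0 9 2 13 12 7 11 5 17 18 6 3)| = |(0 9 10 11 5 17 18 6 3)(2 13 12 7)| = 36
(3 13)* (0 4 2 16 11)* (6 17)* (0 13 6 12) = [4, 1, 16, 6, 2, 5, 17, 7, 8, 9, 10, 13, 0, 3, 14, 15, 11, 12] = (0 4 2 16 11 13 3 6 17 12)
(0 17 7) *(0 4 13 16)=[17, 1, 2, 3, 13, 5, 6, 4, 8, 9, 10, 11, 12, 16, 14, 15, 0, 7]=(0 17 7 4 13 16)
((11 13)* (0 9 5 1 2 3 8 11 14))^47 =(0 11 2 9 13 3 5 14 8 1) =[11, 0, 9, 5, 4, 14, 6, 7, 1, 13, 10, 2, 12, 3, 8]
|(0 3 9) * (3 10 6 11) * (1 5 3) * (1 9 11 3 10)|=|(0 1 5 10 6 3 11 9)|=8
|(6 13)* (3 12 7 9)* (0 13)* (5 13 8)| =|(0 8 5 13 6)(3 12 7 9)| =20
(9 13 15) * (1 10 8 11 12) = (1 10 8 11 12)(9 13 15) = [0, 10, 2, 3, 4, 5, 6, 7, 11, 13, 8, 12, 1, 15, 14, 9]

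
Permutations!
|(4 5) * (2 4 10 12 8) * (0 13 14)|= |(0 13 14)(2 4 5 10 12 8)|= 6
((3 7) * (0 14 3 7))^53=(0 3 14)=[3, 1, 2, 14, 4, 5, 6, 7, 8, 9, 10, 11, 12, 13, 0]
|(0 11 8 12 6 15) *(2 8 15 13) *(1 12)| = 6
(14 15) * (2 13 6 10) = [0, 1, 13, 3, 4, 5, 10, 7, 8, 9, 2, 11, 12, 6, 15, 14] = (2 13 6 10)(14 15)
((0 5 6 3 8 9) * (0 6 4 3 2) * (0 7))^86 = (0 9 5 6 4 2 3 7 8) = [9, 1, 3, 7, 2, 6, 4, 8, 0, 5]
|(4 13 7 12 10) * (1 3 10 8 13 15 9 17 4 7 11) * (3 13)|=60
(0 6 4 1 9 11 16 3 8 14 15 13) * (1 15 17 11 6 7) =(0 7 1 9 6 4 15 13)(3 8 14 17 11 16) =[7, 9, 2, 8, 15, 5, 4, 1, 14, 6, 10, 16, 12, 0, 17, 13, 3, 11]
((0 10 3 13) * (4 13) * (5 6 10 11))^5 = [3, 1, 2, 5, 6, 13, 0, 7, 8, 9, 11, 4, 12, 10] = (0 3 5 13 10 11 4 6)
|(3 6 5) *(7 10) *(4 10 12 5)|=|(3 6 4 10 7 12 5)|=7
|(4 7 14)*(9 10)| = 6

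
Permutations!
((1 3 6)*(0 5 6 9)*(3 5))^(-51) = (9) = [0, 1, 2, 3, 4, 5, 6, 7, 8, 9]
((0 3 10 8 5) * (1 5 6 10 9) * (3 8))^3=(0 10 1 8 3 5 6 9)=[10, 8, 2, 5, 4, 6, 9, 7, 3, 0, 1]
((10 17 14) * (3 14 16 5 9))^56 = (17) = [0, 1, 2, 3, 4, 5, 6, 7, 8, 9, 10, 11, 12, 13, 14, 15, 16, 17]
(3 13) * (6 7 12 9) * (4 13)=(3 4 13)(6 7 12 9)=[0, 1, 2, 4, 13, 5, 7, 12, 8, 6, 10, 11, 9, 3]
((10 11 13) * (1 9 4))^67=(1 9 4)(10 11 13)=[0, 9, 2, 3, 1, 5, 6, 7, 8, 4, 11, 13, 12, 10]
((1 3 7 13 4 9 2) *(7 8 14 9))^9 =(1 14)(2 8)(3 9) =[0, 14, 8, 9, 4, 5, 6, 7, 2, 3, 10, 11, 12, 13, 1]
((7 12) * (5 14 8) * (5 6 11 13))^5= (5 13 11 6 8 14)(7 12)= [0, 1, 2, 3, 4, 13, 8, 12, 14, 9, 10, 6, 7, 11, 5]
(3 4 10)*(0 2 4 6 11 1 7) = (0 2 4 10 3 6 11 1 7) = [2, 7, 4, 6, 10, 5, 11, 0, 8, 9, 3, 1]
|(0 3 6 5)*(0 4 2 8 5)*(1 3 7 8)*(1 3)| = 8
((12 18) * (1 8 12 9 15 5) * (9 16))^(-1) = (1 5 15 9 16 18 12 8) = [0, 5, 2, 3, 4, 15, 6, 7, 1, 16, 10, 11, 8, 13, 14, 9, 18, 17, 12]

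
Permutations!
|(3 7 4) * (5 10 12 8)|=|(3 7 4)(5 10 12 8)|=12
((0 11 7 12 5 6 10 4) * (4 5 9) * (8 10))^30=[0, 1, 2, 3, 4, 8, 10, 7, 5, 9, 6, 11, 12]=(12)(5 8)(6 10)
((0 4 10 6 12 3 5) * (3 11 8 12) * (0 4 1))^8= (3 10 5 6 4)(8 11 12)= [0, 1, 2, 10, 3, 6, 4, 7, 11, 9, 5, 12, 8]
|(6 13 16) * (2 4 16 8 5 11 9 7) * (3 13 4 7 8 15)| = |(2 7)(3 13 15)(4 16 6)(5 11 9 8)| = 12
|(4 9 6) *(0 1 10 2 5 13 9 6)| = 14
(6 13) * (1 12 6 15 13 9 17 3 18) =(1 12 6 9 17 3 18)(13 15) =[0, 12, 2, 18, 4, 5, 9, 7, 8, 17, 10, 11, 6, 15, 14, 13, 16, 3, 1]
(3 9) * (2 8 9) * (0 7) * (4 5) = [7, 1, 8, 2, 5, 4, 6, 0, 9, 3] = (0 7)(2 8 9 3)(4 5)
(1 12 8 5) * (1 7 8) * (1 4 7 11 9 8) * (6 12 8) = (1 8 5 11 9 6 12 4 7) = [0, 8, 2, 3, 7, 11, 12, 1, 5, 6, 10, 9, 4]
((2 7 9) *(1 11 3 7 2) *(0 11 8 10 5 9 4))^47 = (0 3 4 11 7)(1 10 9 8 5) = [3, 10, 2, 4, 11, 1, 6, 0, 5, 8, 9, 7]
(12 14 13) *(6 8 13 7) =(6 8 13 12 14 7) =[0, 1, 2, 3, 4, 5, 8, 6, 13, 9, 10, 11, 14, 12, 7]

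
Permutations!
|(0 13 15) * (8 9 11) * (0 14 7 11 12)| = 9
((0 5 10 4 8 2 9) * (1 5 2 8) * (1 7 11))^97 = (0 2 9)(1 5 10 4 7 11) = [2, 5, 9, 3, 7, 10, 6, 11, 8, 0, 4, 1]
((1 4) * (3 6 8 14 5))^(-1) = (1 4)(3 5 14 8 6) = [0, 4, 2, 5, 1, 14, 3, 7, 6, 9, 10, 11, 12, 13, 8]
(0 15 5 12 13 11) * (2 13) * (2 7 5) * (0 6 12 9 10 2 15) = (15)(2 13 11 6 12 7 5 9 10) = [0, 1, 13, 3, 4, 9, 12, 5, 8, 10, 2, 6, 7, 11, 14, 15]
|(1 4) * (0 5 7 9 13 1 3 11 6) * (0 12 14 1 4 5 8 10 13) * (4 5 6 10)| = |(0 8 4 3 11 10 13 5 7 9)(1 6 12 14)| = 20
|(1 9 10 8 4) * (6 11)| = |(1 9 10 8 4)(6 11)| = 10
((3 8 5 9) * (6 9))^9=(3 9 6 5 8)=[0, 1, 2, 9, 4, 8, 5, 7, 3, 6]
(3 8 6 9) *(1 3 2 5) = (1 3 8 6 9 2 5) = [0, 3, 5, 8, 4, 1, 9, 7, 6, 2]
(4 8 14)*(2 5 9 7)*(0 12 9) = (0 12 9 7 2 5)(4 8 14) = [12, 1, 5, 3, 8, 0, 6, 2, 14, 7, 10, 11, 9, 13, 4]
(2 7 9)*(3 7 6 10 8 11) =[0, 1, 6, 7, 4, 5, 10, 9, 11, 2, 8, 3] =(2 6 10 8 11 3 7 9)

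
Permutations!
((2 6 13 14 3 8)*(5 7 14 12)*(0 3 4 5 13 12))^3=(0 2 13 8 12 3 6)(4 14 7 5)=[2, 1, 13, 6, 14, 4, 0, 5, 12, 9, 10, 11, 3, 8, 7]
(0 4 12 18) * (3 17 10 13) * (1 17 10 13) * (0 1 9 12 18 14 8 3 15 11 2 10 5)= (0 4 18 1 17 13 15 11 2 10 9 12 14 8 3 5)= [4, 17, 10, 5, 18, 0, 6, 7, 3, 12, 9, 2, 14, 15, 8, 11, 16, 13, 1]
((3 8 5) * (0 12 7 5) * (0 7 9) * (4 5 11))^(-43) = (0 9 12)(3 5 4 11 7 8) = [9, 1, 2, 5, 11, 4, 6, 8, 3, 12, 10, 7, 0]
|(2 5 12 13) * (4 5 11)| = 6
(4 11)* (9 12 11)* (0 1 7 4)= (0 1 7 4 9 12 11)= [1, 7, 2, 3, 9, 5, 6, 4, 8, 12, 10, 0, 11]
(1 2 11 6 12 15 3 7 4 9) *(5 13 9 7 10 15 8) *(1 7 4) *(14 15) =(1 2 11 6 12 8 5 13 9 7)(3 10 14 15) =[0, 2, 11, 10, 4, 13, 12, 1, 5, 7, 14, 6, 8, 9, 15, 3]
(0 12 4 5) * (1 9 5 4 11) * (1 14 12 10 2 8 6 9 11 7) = (0 10 2 8 6 9 5)(1 11 14 12 7) = [10, 11, 8, 3, 4, 0, 9, 1, 6, 5, 2, 14, 7, 13, 12]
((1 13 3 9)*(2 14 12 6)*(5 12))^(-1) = [0, 9, 6, 13, 4, 14, 12, 7, 8, 3, 10, 11, 5, 1, 2] = (1 9 3 13)(2 6 12 5 14)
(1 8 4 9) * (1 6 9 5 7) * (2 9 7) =[0, 8, 9, 3, 5, 2, 7, 1, 4, 6] =(1 8 4 5 2 9 6 7)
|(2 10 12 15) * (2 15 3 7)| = |(15)(2 10 12 3 7)| = 5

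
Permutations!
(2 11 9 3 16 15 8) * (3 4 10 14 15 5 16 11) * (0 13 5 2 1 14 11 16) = (0 13 5)(1 14 15 8)(2 3 16)(4 10 11 9) = [13, 14, 3, 16, 10, 0, 6, 7, 1, 4, 11, 9, 12, 5, 15, 8, 2]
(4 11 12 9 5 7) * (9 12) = (12)(4 11 9 5 7) = [0, 1, 2, 3, 11, 7, 6, 4, 8, 5, 10, 9, 12]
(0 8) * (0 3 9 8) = [0, 1, 2, 9, 4, 5, 6, 7, 3, 8] = (3 9 8)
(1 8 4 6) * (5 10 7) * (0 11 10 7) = (0 11 10)(1 8 4 6)(5 7) = [11, 8, 2, 3, 6, 7, 1, 5, 4, 9, 0, 10]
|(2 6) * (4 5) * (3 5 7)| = |(2 6)(3 5 4 7)| = 4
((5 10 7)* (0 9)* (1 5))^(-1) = (0 9)(1 7 10 5) = [9, 7, 2, 3, 4, 1, 6, 10, 8, 0, 5]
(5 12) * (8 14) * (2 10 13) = (2 10 13)(5 12)(8 14) = [0, 1, 10, 3, 4, 12, 6, 7, 14, 9, 13, 11, 5, 2, 8]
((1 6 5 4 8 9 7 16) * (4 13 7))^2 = (1 5 7)(4 9 8)(6 13 16) = [0, 5, 2, 3, 9, 7, 13, 1, 4, 8, 10, 11, 12, 16, 14, 15, 6]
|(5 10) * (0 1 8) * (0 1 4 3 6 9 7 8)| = 8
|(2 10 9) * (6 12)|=|(2 10 9)(6 12)|=6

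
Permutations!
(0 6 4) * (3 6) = (0 3 6 4) = [3, 1, 2, 6, 0, 5, 4]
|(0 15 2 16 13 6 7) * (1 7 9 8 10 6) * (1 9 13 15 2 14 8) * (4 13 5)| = |(0 2 16 15 14 8 10 6 5 4 13 9 1 7)| = 14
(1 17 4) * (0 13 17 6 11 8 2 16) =(0 13 17 4 1 6 11 8 2 16) =[13, 6, 16, 3, 1, 5, 11, 7, 2, 9, 10, 8, 12, 17, 14, 15, 0, 4]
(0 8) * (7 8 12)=(0 12 7 8)=[12, 1, 2, 3, 4, 5, 6, 8, 0, 9, 10, 11, 7]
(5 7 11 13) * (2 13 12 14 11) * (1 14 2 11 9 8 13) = (1 14 9 8 13 5 7 11 12 2) = [0, 14, 1, 3, 4, 7, 6, 11, 13, 8, 10, 12, 2, 5, 9]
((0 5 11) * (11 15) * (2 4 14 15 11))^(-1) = (0 11 5)(2 15 14 4) = [11, 1, 15, 3, 2, 0, 6, 7, 8, 9, 10, 5, 12, 13, 4, 14]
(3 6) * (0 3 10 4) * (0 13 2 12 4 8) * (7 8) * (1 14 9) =(0 3 6 10 7 8)(1 14 9)(2 12 4 13) =[3, 14, 12, 6, 13, 5, 10, 8, 0, 1, 7, 11, 4, 2, 9]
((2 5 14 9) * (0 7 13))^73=(0 7 13)(2 5 14 9)=[7, 1, 5, 3, 4, 14, 6, 13, 8, 2, 10, 11, 12, 0, 9]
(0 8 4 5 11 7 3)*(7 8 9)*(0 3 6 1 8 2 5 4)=(0 9 7 6 1 8)(2 5 11)=[9, 8, 5, 3, 4, 11, 1, 6, 0, 7, 10, 2]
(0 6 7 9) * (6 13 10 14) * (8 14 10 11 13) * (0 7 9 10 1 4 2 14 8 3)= (0 3)(1 4 2 14 6 9 7 10)(11 13)= [3, 4, 14, 0, 2, 5, 9, 10, 8, 7, 1, 13, 12, 11, 6]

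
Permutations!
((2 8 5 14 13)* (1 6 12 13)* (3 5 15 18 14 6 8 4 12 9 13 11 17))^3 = (1 18 8 14 15)(2 11 5 13 12 3 9 4 17 6) = [0, 18, 11, 9, 17, 13, 2, 7, 14, 4, 10, 5, 3, 12, 15, 1, 16, 6, 8]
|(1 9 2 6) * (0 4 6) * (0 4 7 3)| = |(0 7 3)(1 9 2 4 6)| = 15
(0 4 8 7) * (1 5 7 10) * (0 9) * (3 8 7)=(0 4 7 9)(1 5 3 8 10)=[4, 5, 2, 8, 7, 3, 6, 9, 10, 0, 1]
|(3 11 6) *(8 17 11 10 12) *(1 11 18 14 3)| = 21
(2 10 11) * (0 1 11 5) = (0 1 11 2 10 5) = [1, 11, 10, 3, 4, 0, 6, 7, 8, 9, 5, 2]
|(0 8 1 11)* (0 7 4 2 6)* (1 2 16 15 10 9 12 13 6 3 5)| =16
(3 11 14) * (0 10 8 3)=[10, 1, 2, 11, 4, 5, 6, 7, 3, 9, 8, 14, 12, 13, 0]=(0 10 8 3 11 14)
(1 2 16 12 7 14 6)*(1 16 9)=(1 2 9)(6 16 12 7 14)=[0, 2, 9, 3, 4, 5, 16, 14, 8, 1, 10, 11, 7, 13, 6, 15, 12]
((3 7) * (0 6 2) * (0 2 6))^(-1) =(3 7) =[0, 1, 2, 7, 4, 5, 6, 3]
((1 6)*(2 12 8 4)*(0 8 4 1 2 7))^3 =(0 6 4 8 2 7 1 12) =[6, 12, 7, 3, 8, 5, 4, 1, 2, 9, 10, 11, 0]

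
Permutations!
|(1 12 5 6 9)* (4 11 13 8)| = |(1 12 5 6 9)(4 11 13 8)| = 20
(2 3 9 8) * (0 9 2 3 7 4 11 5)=(0 9 8 3 2 7 4 11 5)=[9, 1, 7, 2, 11, 0, 6, 4, 3, 8, 10, 5]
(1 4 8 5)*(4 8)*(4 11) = (1 8 5)(4 11) = [0, 8, 2, 3, 11, 1, 6, 7, 5, 9, 10, 4]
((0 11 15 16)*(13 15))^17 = (0 13 16 11 15) = [13, 1, 2, 3, 4, 5, 6, 7, 8, 9, 10, 15, 12, 16, 14, 0, 11]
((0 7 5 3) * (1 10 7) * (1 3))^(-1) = (0 3)(1 5 7 10) = [3, 5, 2, 0, 4, 7, 6, 10, 8, 9, 1]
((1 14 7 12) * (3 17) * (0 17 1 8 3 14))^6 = (0 3 12 14)(1 8 7 17) = [3, 8, 2, 12, 4, 5, 6, 17, 7, 9, 10, 11, 14, 13, 0, 15, 16, 1]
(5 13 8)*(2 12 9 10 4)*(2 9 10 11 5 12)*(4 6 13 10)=[0, 1, 2, 3, 9, 10, 13, 7, 12, 11, 6, 5, 4, 8]=(4 9 11 5 10 6 13 8 12)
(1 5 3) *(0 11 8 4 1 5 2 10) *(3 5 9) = [11, 2, 10, 9, 1, 5, 6, 7, 4, 3, 0, 8] = (0 11 8 4 1 2 10)(3 9)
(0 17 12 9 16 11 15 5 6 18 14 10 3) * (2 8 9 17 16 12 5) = [16, 1, 8, 0, 4, 6, 18, 7, 9, 12, 3, 15, 17, 13, 10, 2, 11, 5, 14] = (0 16 11 15 2 8 9 12 17 5 6 18 14 10 3)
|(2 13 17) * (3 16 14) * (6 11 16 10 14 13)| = 6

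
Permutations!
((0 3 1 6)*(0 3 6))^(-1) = (0 1 3 6) = [1, 3, 2, 6, 4, 5, 0]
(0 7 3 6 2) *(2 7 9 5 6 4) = (0 9 5 6 7 3 4 2) = [9, 1, 0, 4, 2, 6, 7, 3, 8, 5]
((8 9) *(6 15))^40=(15)=[0, 1, 2, 3, 4, 5, 6, 7, 8, 9, 10, 11, 12, 13, 14, 15]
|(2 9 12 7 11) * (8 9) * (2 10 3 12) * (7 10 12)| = 15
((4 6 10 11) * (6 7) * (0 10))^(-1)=[6, 1, 2, 3, 11, 5, 7, 4, 8, 9, 0, 10]=(0 6 7 4 11 10)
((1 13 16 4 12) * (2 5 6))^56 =(1 13 16 4 12)(2 6 5) =[0, 13, 6, 3, 12, 2, 5, 7, 8, 9, 10, 11, 1, 16, 14, 15, 4]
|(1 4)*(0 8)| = |(0 8)(1 4)| = 2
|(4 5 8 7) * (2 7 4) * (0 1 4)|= 10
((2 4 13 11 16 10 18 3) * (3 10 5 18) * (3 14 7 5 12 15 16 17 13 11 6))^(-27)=[0, 1, 4, 2, 11, 14, 3, 10, 8, 9, 5, 17, 12, 6, 18, 15, 16, 13, 7]=(2 4 11 17 13 6 3)(5 14 18 7 10)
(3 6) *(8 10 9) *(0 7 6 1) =(0 7 6 3 1)(8 10 9) =[7, 0, 2, 1, 4, 5, 3, 6, 10, 8, 9]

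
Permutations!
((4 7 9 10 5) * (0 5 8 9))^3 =[7, 1, 2, 3, 5, 0, 6, 4, 8, 9, 10] =(10)(0 7 4 5)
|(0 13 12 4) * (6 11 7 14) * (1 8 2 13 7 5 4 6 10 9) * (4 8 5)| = 14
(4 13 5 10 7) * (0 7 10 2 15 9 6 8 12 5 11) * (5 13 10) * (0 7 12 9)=(0 12 13 11 7 4 10 5 2 15)(6 8 9)=[12, 1, 15, 3, 10, 2, 8, 4, 9, 6, 5, 7, 13, 11, 14, 0]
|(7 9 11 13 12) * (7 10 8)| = |(7 9 11 13 12 10 8)| = 7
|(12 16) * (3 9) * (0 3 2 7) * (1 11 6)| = 30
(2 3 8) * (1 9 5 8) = (1 9 5 8 2 3) = [0, 9, 3, 1, 4, 8, 6, 7, 2, 5]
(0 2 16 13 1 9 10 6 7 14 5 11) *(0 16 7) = [2, 9, 7, 3, 4, 11, 0, 14, 8, 10, 6, 16, 12, 1, 5, 15, 13] = (0 2 7 14 5 11 16 13 1 9 10 6)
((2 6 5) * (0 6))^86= (0 5)(2 6)= [5, 1, 6, 3, 4, 0, 2]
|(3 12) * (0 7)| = |(0 7)(3 12)| = 2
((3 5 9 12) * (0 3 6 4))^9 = (0 5 12 4 3 9 6) = [5, 1, 2, 9, 3, 12, 0, 7, 8, 6, 10, 11, 4]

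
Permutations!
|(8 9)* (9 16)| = |(8 16 9)| = 3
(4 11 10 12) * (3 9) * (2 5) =(2 5)(3 9)(4 11 10 12) =[0, 1, 5, 9, 11, 2, 6, 7, 8, 3, 12, 10, 4]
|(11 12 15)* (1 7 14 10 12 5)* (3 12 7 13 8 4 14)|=|(1 13 8 4 14 10 7 3 12 15 11 5)|=12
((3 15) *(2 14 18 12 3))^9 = (2 12)(3 14)(15 18) = [0, 1, 12, 14, 4, 5, 6, 7, 8, 9, 10, 11, 2, 13, 3, 18, 16, 17, 15]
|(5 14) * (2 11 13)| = 6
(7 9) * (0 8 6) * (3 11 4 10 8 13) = [13, 1, 2, 11, 10, 5, 0, 9, 6, 7, 8, 4, 12, 3] = (0 13 3 11 4 10 8 6)(7 9)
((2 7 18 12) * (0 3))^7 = (0 3)(2 12 18 7) = [3, 1, 12, 0, 4, 5, 6, 2, 8, 9, 10, 11, 18, 13, 14, 15, 16, 17, 7]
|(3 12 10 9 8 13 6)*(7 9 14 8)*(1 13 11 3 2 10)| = |(1 13 6 2 10 14 8 11 3 12)(7 9)| = 10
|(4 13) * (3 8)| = 2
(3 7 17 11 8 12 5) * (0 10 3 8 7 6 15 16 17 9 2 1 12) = (0 10 3 6 15 16 17 11 7 9 2 1 12 5 8) = [10, 12, 1, 6, 4, 8, 15, 9, 0, 2, 3, 7, 5, 13, 14, 16, 17, 11]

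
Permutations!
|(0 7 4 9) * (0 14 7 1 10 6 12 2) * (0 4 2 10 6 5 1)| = 5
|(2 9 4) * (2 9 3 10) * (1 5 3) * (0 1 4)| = 8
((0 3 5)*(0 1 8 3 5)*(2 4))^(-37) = (0 8 5 3 1)(2 4) = [8, 0, 4, 1, 2, 3, 6, 7, 5]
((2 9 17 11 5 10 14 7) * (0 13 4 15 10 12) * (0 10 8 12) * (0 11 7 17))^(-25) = (0 9 2 7 17 14 10 12 8 15 4 13)(5 11) = [9, 1, 7, 3, 13, 11, 6, 17, 15, 2, 12, 5, 8, 0, 10, 4, 16, 14]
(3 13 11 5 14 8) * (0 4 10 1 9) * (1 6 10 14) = (0 4 14 8 3 13 11 5 1 9)(6 10) = [4, 9, 2, 13, 14, 1, 10, 7, 3, 0, 6, 5, 12, 11, 8]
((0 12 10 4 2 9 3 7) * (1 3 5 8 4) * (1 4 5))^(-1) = (0 7 3 1 9 2 4 10 12)(5 8) = [7, 9, 4, 1, 10, 8, 6, 3, 5, 2, 12, 11, 0]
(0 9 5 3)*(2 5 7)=[9, 1, 5, 0, 4, 3, 6, 2, 8, 7]=(0 9 7 2 5 3)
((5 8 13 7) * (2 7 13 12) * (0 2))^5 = [12, 1, 0, 3, 4, 7, 6, 2, 5, 9, 10, 11, 8, 13] = (13)(0 12 8 5 7 2)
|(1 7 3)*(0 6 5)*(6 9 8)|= 15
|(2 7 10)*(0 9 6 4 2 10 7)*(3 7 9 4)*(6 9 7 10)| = 3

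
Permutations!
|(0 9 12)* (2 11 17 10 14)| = 15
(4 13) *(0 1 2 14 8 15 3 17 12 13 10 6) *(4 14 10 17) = (0 1 2 10 6)(3 4 17 12 13 14 8 15) = [1, 2, 10, 4, 17, 5, 0, 7, 15, 9, 6, 11, 13, 14, 8, 3, 16, 12]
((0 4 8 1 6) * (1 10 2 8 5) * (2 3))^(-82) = (0 1 4 6 5)(2 10)(3 8) = [1, 4, 10, 8, 6, 0, 5, 7, 3, 9, 2]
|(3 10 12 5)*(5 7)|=5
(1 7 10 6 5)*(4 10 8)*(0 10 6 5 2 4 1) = [10, 7, 4, 3, 6, 0, 2, 8, 1, 9, 5] = (0 10 5)(1 7 8)(2 4 6)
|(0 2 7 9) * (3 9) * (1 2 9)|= 4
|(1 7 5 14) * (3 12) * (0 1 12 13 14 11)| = |(0 1 7 5 11)(3 13 14 12)| = 20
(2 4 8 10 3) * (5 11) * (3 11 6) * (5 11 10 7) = (11)(2 4 8 7 5 6 3) = [0, 1, 4, 2, 8, 6, 3, 5, 7, 9, 10, 11]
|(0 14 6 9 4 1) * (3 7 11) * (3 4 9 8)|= 9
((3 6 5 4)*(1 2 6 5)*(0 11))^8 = (11)(1 6 2)(3 4 5) = [0, 6, 1, 4, 5, 3, 2, 7, 8, 9, 10, 11]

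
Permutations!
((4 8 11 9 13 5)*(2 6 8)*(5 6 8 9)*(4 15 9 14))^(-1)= (2 4 14 6 13 9 15 5 11 8)= [0, 1, 4, 3, 14, 11, 13, 7, 2, 15, 10, 8, 12, 9, 6, 5]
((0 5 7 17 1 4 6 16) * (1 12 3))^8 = [6, 12, 2, 17, 3, 16, 1, 0, 8, 9, 10, 11, 7, 13, 14, 15, 4, 5] = (0 6 1 12 7)(3 17 5 16 4)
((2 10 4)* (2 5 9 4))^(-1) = (2 10)(4 9 5) = [0, 1, 10, 3, 9, 4, 6, 7, 8, 5, 2]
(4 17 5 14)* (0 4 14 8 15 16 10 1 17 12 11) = [4, 17, 2, 3, 12, 8, 6, 7, 15, 9, 1, 0, 11, 13, 14, 16, 10, 5] = (0 4 12 11)(1 17 5 8 15 16 10)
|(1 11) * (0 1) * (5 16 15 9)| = |(0 1 11)(5 16 15 9)| = 12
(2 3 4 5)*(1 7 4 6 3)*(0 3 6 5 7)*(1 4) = [3, 0, 4, 5, 7, 2, 6, 1] = (0 3 5 2 4 7 1)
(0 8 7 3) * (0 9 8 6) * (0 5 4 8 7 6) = (3 9 7)(4 8 6 5) = [0, 1, 2, 9, 8, 4, 5, 3, 6, 7]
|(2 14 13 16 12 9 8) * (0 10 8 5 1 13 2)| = 6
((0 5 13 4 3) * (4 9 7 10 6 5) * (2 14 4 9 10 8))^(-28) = (0 2)(3 8)(4 7)(9 14) = [2, 1, 0, 8, 7, 5, 6, 4, 3, 14, 10, 11, 12, 13, 9]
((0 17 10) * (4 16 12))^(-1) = (0 10 17)(4 12 16) = [10, 1, 2, 3, 12, 5, 6, 7, 8, 9, 17, 11, 16, 13, 14, 15, 4, 0]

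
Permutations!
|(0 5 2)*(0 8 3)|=|(0 5 2 8 3)|=5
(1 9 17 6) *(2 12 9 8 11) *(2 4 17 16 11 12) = (1 8 12 9 16 11 4 17 6) = [0, 8, 2, 3, 17, 5, 1, 7, 12, 16, 10, 4, 9, 13, 14, 15, 11, 6]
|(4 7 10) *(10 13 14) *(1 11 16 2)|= |(1 11 16 2)(4 7 13 14 10)|= 20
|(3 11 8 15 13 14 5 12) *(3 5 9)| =|(3 11 8 15 13 14 9)(5 12)| =14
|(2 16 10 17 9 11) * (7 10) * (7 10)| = |(2 16 10 17 9 11)| = 6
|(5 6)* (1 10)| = 2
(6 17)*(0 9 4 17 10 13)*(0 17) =(0 9 4)(6 10 13 17) =[9, 1, 2, 3, 0, 5, 10, 7, 8, 4, 13, 11, 12, 17, 14, 15, 16, 6]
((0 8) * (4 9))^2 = (9) = [0, 1, 2, 3, 4, 5, 6, 7, 8, 9]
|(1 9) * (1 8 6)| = |(1 9 8 6)| = 4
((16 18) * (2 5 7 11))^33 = (2 5 7 11)(16 18) = [0, 1, 5, 3, 4, 7, 6, 11, 8, 9, 10, 2, 12, 13, 14, 15, 18, 17, 16]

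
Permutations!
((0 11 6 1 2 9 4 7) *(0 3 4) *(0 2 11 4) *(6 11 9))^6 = (11)(0 7)(1 2)(3 4)(6 9) = [7, 2, 1, 4, 3, 5, 9, 0, 8, 6, 10, 11]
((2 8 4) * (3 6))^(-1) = [0, 1, 4, 6, 8, 5, 3, 7, 2] = (2 4 8)(3 6)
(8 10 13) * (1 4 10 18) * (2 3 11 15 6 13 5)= (1 4 10 5 2 3 11 15 6 13 8 18)= [0, 4, 3, 11, 10, 2, 13, 7, 18, 9, 5, 15, 12, 8, 14, 6, 16, 17, 1]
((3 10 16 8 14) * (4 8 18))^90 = (3 14 8 4 18 16 10) = [0, 1, 2, 14, 18, 5, 6, 7, 4, 9, 3, 11, 12, 13, 8, 15, 10, 17, 16]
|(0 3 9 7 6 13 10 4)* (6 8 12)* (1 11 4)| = 12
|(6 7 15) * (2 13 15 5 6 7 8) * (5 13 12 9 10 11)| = |(2 12 9 10 11 5 6 8)(7 13 15)| = 24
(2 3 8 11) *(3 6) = [0, 1, 6, 8, 4, 5, 3, 7, 11, 9, 10, 2] = (2 6 3 8 11)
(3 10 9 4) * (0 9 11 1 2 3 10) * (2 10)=(0 9 4 2 3)(1 10 11)=[9, 10, 3, 0, 2, 5, 6, 7, 8, 4, 11, 1]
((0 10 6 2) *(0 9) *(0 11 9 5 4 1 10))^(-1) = (1 4 5 2 6 10)(9 11) = [0, 4, 6, 3, 5, 2, 10, 7, 8, 11, 1, 9]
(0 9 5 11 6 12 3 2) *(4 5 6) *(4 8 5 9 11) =(0 11 8 5 4 9 6 12 3 2) =[11, 1, 0, 2, 9, 4, 12, 7, 5, 6, 10, 8, 3]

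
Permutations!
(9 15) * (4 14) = [0, 1, 2, 3, 14, 5, 6, 7, 8, 15, 10, 11, 12, 13, 4, 9] = (4 14)(9 15)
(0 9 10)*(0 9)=(9 10)=[0, 1, 2, 3, 4, 5, 6, 7, 8, 10, 9]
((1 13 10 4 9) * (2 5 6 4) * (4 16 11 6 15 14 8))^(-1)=(1 9 4 8 14 15 5 2 10 13)(6 11 16)=[0, 9, 10, 3, 8, 2, 11, 7, 14, 4, 13, 16, 12, 1, 15, 5, 6]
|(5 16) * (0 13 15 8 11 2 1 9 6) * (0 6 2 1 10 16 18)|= |(0 13 15 8 11 1 9 2 10 16 5 18)|= 12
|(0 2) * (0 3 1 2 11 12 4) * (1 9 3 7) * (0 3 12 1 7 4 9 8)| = 14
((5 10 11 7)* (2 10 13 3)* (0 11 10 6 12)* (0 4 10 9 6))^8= (0 11 7 5 13 3 2)(4 6 10 12 9)= [11, 1, 0, 2, 6, 13, 10, 5, 8, 4, 12, 7, 9, 3]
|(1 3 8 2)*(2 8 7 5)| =|(8)(1 3 7 5 2)| =5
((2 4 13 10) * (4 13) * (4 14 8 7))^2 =(2 10 13)(4 8)(7 14) =[0, 1, 10, 3, 8, 5, 6, 14, 4, 9, 13, 11, 12, 2, 7]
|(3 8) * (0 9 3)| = |(0 9 3 8)| = 4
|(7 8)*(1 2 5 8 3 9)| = |(1 2 5 8 7 3 9)| = 7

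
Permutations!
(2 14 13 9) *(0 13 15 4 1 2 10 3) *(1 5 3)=(0 13 9 10 1 2 14 15 4 5 3)=[13, 2, 14, 0, 5, 3, 6, 7, 8, 10, 1, 11, 12, 9, 15, 4]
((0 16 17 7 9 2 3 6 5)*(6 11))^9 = (0 5 6 11 3 2 9 7 17 16) = [5, 1, 9, 2, 4, 6, 11, 17, 8, 7, 10, 3, 12, 13, 14, 15, 0, 16]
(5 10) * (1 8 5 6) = (1 8 5 10 6) = [0, 8, 2, 3, 4, 10, 1, 7, 5, 9, 6]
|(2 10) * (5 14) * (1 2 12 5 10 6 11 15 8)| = 12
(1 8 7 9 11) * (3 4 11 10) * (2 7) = (1 8 2 7 9 10 3 4 11) = [0, 8, 7, 4, 11, 5, 6, 9, 2, 10, 3, 1]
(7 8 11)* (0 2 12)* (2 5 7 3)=[5, 1, 12, 2, 4, 7, 6, 8, 11, 9, 10, 3, 0]=(0 5 7 8 11 3 2 12)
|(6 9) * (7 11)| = |(6 9)(7 11)| = 2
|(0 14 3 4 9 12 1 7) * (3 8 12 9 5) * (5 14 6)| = |(0 6 5 3 4 14 8 12 1 7)| = 10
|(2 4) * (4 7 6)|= |(2 7 6 4)|= 4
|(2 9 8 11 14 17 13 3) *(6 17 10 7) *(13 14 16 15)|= 40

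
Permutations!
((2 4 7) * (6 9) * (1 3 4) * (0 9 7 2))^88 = [0, 1, 2, 3, 4, 5, 6, 7, 8, 9] = (9)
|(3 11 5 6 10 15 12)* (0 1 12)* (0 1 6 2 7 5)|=|(0 6 10 15 1 12 3 11)(2 7 5)|=24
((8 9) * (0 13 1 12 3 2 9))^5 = (0 2 1 8 3 13 9 12) = [2, 8, 1, 13, 4, 5, 6, 7, 3, 12, 10, 11, 0, 9]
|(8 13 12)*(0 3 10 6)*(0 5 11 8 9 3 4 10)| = |(0 4 10 6 5 11 8 13 12 9 3)| = 11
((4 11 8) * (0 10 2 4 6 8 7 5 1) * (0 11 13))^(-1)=[13, 5, 10, 3, 2, 7, 8, 11, 6, 9, 0, 1, 12, 4]=(0 13 4 2 10)(1 5 7 11)(6 8)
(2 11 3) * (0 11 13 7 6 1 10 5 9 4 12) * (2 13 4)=(0 11 3 13 7 6 1 10 5 9 2 4 12)=[11, 10, 4, 13, 12, 9, 1, 6, 8, 2, 5, 3, 0, 7]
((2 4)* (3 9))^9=(2 4)(3 9)=[0, 1, 4, 9, 2, 5, 6, 7, 8, 3]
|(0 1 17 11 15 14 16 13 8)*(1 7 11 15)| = 10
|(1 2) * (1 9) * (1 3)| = 4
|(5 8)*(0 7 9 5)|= |(0 7 9 5 8)|= 5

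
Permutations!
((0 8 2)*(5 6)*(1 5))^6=(8)=[0, 1, 2, 3, 4, 5, 6, 7, 8]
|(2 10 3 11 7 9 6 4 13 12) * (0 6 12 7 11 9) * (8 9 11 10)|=60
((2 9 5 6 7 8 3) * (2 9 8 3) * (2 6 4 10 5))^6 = (10) = [0, 1, 2, 3, 4, 5, 6, 7, 8, 9, 10]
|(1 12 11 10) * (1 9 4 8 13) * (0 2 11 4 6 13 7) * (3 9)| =|(0 2 11 10 3 9 6 13 1 12 4 8 7)| =13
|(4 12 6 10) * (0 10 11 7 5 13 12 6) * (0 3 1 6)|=24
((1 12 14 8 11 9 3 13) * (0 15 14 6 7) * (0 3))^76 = (0 11 14)(1 3 6)(7 12 13)(8 15 9) = [11, 3, 2, 6, 4, 5, 1, 12, 15, 8, 10, 14, 13, 7, 0, 9]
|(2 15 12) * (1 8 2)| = 5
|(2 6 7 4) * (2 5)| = 5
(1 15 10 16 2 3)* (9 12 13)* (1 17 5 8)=(1 15 10 16 2 3 17 5 8)(9 12 13)=[0, 15, 3, 17, 4, 8, 6, 7, 1, 12, 16, 11, 13, 9, 14, 10, 2, 5]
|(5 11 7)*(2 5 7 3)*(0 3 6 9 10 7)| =|(0 3 2 5 11 6 9 10 7)| =9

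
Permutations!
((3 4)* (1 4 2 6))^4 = (1 6 2 3 4) = [0, 6, 3, 4, 1, 5, 2]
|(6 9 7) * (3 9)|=|(3 9 7 6)|=4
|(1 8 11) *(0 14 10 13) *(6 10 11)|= 8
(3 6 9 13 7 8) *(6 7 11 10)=(3 7 8)(6 9 13 11 10)=[0, 1, 2, 7, 4, 5, 9, 8, 3, 13, 6, 10, 12, 11]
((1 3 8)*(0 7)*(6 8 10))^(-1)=(0 7)(1 8 6 10 3)=[7, 8, 2, 1, 4, 5, 10, 0, 6, 9, 3]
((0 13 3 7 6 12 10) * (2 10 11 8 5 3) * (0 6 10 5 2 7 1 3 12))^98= [10, 1, 11, 3, 4, 8, 7, 0, 12, 9, 13, 5, 2, 6]= (0 10 13 6 7)(2 11 5 8 12)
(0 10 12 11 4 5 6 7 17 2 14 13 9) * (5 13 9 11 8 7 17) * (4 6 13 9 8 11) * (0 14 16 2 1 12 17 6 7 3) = (0 10 17 1 12 11 7 5 13 4 9 14 8 3)(2 16) = [10, 12, 16, 0, 9, 13, 6, 5, 3, 14, 17, 7, 11, 4, 8, 15, 2, 1]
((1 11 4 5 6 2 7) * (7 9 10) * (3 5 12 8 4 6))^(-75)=(12)(1 6 9 7 11 2 10)(3 5)=[0, 6, 10, 5, 4, 3, 9, 11, 8, 7, 1, 2, 12]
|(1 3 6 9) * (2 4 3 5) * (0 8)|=|(0 8)(1 5 2 4 3 6 9)|=14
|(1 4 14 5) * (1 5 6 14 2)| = |(1 4 2)(6 14)| = 6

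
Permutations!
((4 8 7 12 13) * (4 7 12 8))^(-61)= [0, 1, 2, 3, 4, 5, 6, 13, 7, 9, 10, 11, 8, 12]= (7 13 12 8)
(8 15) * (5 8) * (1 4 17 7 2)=(1 4 17 7 2)(5 8 15)=[0, 4, 1, 3, 17, 8, 6, 2, 15, 9, 10, 11, 12, 13, 14, 5, 16, 7]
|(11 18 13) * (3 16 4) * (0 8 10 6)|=12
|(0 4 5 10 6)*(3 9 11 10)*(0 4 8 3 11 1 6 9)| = 21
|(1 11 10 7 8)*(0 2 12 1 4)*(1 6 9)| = |(0 2 12 6 9 1 11 10 7 8 4)| = 11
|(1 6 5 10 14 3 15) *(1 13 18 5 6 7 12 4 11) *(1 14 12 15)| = 12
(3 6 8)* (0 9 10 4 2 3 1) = (0 9 10 4 2 3 6 8 1) = [9, 0, 3, 6, 2, 5, 8, 7, 1, 10, 4]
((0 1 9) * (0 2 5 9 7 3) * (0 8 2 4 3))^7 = (0 1 7)(2 5 9 4 3 8) = [1, 7, 5, 8, 3, 9, 6, 0, 2, 4]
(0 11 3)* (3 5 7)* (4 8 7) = [11, 1, 2, 0, 8, 4, 6, 3, 7, 9, 10, 5] = (0 11 5 4 8 7 3)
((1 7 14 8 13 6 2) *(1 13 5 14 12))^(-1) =[0, 12, 6, 3, 4, 8, 13, 1, 14, 9, 10, 11, 7, 2, 5] =(1 12 7)(2 6 13)(5 8 14)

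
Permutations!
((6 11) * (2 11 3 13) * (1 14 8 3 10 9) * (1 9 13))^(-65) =(1 3 8 14) =[0, 3, 2, 8, 4, 5, 6, 7, 14, 9, 10, 11, 12, 13, 1]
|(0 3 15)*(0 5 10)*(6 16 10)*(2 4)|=|(0 3 15 5 6 16 10)(2 4)|=14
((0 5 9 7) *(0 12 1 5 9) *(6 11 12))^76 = (0 11)(1 7)(5 6)(9 12) = [11, 7, 2, 3, 4, 6, 5, 1, 8, 12, 10, 0, 9]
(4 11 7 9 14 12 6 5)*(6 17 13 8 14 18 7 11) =[0, 1, 2, 3, 6, 4, 5, 9, 14, 18, 10, 11, 17, 8, 12, 15, 16, 13, 7] =(4 6 5)(7 9 18)(8 14 12 17 13)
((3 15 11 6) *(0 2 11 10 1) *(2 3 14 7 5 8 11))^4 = (0 1 10 15 3)(5 14 11)(6 8 7) = [1, 10, 2, 0, 4, 14, 8, 6, 7, 9, 15, 5, 12, 13, 11, 3]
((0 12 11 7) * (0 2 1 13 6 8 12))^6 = (1 7 12 6)(2 11 8 13) = [0, 7, 11, 3, 4, 5, 1, 12, 13, 9, 10, 8, 6, 2]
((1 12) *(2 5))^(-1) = (1 12)(2 5) = [0, 12, 5, 3, 4, 2, 6, 7, 8, 9, 10, 11, 1]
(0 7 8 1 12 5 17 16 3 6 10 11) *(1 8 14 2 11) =(0 7 14 2 11)(1 12 5 17 16 3 6 10) =[7, 12, 11, 6, 4, 17, 10, 14, 8, 9, 1, 0, 5, 13, 2, 15, 3, 16]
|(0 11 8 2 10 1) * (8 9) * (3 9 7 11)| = 14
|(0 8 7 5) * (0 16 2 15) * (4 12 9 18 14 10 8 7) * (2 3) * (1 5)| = 56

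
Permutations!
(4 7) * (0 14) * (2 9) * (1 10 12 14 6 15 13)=(0 6 15 13 1 10 12 14)(2 9)(4 7)=[6, 10, 9, 3, 7, 5, 15, 4, 8, 2, 12, 11, 14, 1, 0, 13]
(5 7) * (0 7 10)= (0 7 5 10)= [7, 1, 2, 3, 4, 10, 6, 5, 8, 9, 0]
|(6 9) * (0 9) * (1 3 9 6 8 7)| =|(0 6)(1 3 9 8 7)| =10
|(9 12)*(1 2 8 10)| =4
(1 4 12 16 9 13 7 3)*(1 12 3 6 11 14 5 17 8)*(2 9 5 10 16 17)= (1 4 3 12 17 8)(2 9 13 7 6 11 14 10 16 5)= [0, 4, 9, 12, 3, 2, 11, 6, 1, 13, 16, 14, 17, 7, 10, 15, 5, 8]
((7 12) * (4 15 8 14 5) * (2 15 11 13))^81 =[0, 1, 15, 3, 11, 4, 6, 12, 14, 9, 10, 13, 7, 2, 5, 8] =(2 15 8 14 5 4 11 13)(7 12)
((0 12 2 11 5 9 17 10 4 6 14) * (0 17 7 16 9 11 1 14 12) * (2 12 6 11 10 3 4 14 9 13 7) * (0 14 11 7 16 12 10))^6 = (0 12 17 11 4)(3 5 7 14 10) = [12, 1, 2, 5, 0, 7, 6, 14, 8, 9, 3, 4, 17, 13, 10, 15, 16, 11]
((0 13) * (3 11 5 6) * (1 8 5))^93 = (0 13)(1 6)(3 8)(5 11) = [13, 6, 2, 8, 4, 11, 1, 7, 3, 9, 10, 5, 12, 0]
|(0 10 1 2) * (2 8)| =5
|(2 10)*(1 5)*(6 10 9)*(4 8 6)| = |(1 5)(2 9 4 8 6 10)| = 6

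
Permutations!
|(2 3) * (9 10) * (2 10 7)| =|(2 3 10 9 7)| =5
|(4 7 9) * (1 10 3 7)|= |(1 10 3 7 9 4)|= 6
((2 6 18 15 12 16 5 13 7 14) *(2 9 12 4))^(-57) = (2 15 6 4 18)(5 16 12 9 14 7 13) = [0, 1, 15, 3, 18, 16, 4, 13, 8, 14, 10, 11, 9, 5, 7, 6, 12, 17, 2]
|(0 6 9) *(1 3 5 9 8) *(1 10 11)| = |(0 6 8 10 11 1 3 5 9)| = 9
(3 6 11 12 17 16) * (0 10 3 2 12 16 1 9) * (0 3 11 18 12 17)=(0 10 11 16 2 17 1 9 3 6 18 12)=[10, 9, 17, 6, 4, 5, 18, 7, 8, 3, 11, 16, 0, 13, 14, 15, 2, 1, 12]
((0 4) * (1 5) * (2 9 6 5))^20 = (9) = [0, 1, 2, 3, 4, 5, 6, 7, 8, 9]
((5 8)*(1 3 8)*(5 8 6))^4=(8)=[0, 1, 2, 3, 4, 5, 6, 7, 8]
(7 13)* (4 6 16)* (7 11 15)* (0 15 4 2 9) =(0 15 7 13 11 4 6 16 2 9) =[15, 1, 9, 3, 6, 5, 16, 13, 8, 0, 10, 4, 12, 11, 14, 7, 2]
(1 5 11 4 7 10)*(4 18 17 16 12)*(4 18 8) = [0, 5, 2, 3, 7, 11, 6, 10, 4, 9, 1, 8, 18, 13, 14, 15, 12, 16, 17] = (1 5 11 8 4 7 10)(12 18 17 16)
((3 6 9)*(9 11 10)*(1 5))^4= (3 9 10 11 6)= [0, 1, 2, 9, 4, 5, 3, 7, 8, 10, 11, 6]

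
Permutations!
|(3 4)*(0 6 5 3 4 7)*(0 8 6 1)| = |(0 1)(3 7 8 6 5)| = 10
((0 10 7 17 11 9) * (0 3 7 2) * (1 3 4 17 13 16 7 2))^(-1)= (0 2 3 1 10)(4 9 11 17)(7 16 13)= [2, 10, 3, 1, 9, 5, 6, 16, 8, 11, 0, 17, 12, 7, 14, 15, 13, 4]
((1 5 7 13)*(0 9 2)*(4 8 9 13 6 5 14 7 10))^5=(0 6 9 14 4 13 5 2 7 8 1 10)=[6, 10, 7, 3, 13, 2, 9, 8, 1, 14, 0, 11, 12, 5, 4]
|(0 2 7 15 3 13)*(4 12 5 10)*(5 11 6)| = 6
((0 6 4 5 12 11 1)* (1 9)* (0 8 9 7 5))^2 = (0 4 6)(1 9 8)(5 11)(7 12) = [4, 9, 2, 3, 6, 11, 0, 12, 1, 8, 10, 5, 7]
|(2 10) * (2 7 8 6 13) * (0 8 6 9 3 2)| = |(0 8 9 3 2 10 7 6 13)| = 9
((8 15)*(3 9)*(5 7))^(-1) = (3 9)(5 7)(8 15) = [0, 1, 2, 9, 4, 7, 6, 5, 15, 3, 10, 11, 12, 13, 14, 8]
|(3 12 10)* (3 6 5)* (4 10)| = 6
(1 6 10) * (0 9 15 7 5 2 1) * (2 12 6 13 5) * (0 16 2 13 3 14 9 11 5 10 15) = (0 11 5 12 6 15 7 13 10 16 2 1 3 14 9) = [11, 3, 1, 14, 4, 12, 15, 13, 8, 0, 16, 5, 6, 10, 9, 7, 2]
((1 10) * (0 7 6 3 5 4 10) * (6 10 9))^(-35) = [7, 0, 2, 3, 4, 5, 6, 10, 8, 9, 1] = (0 7 10 1)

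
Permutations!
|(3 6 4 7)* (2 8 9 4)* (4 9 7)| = |(9)(2 8 7 3 6)| = 5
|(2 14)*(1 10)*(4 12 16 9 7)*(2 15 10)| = 5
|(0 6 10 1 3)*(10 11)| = 6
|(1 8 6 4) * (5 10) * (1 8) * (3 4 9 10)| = |(3 4 8 6 9 10 5)| = 7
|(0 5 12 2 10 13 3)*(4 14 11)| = 21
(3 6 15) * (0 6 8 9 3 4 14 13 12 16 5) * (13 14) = [6, 1, 2, 8, 13, 0, 15, 7, 9, 3, 10, 11, 16, 12, 14, 4, 5] = (0 6 15 4 13 12 16 5)(3 8 9)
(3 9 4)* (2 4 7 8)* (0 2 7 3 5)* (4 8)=(0 2 8 7 4 5)(3 9)=[2, 1, 8, 9, 5, 0, 6, 4, 7, 3]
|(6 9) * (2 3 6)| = |(2 3 6 9)| = 4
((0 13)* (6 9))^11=[13, 1, 2, 3, 4, 5, 9, 7, 8, 6, 10, 11, 12, 0]=(0 13)(6 9)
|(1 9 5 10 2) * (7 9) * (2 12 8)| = 8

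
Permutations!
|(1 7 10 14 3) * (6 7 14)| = |(1 14 3)(6 7 10)| = 3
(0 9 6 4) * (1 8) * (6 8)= (0 9 8 1 6 4)= [9, 6, 2, 3, 0, 5, 4, 7, 1, 8]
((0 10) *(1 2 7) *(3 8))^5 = (0 10)(1 7 2)(3 8) = [10, 7, 1, 8, 4, 5, 6, 2, 3, 9, 0]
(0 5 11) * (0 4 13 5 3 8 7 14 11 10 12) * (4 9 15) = (0 3 8 7 14 11 9 15 4 13 5 10 12) = [3, 1, 2, 8, 13, 10, 6, 14, 7, 15, 12, 9, 0, 5, 11, 4]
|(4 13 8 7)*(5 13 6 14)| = |(4 6 14 5 13 8 7)| = 7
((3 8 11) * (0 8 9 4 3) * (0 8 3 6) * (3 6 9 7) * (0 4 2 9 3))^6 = (11)(0 6 4 3 7) = [6, 1, 2, 7, 3, 5, 4, 0, 8, 9, 10, 11]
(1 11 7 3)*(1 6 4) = (1 11 7 3 6 4) = [0, 11, 2, 6, 1, 5, 4, 3, 8, 9, 10, 7]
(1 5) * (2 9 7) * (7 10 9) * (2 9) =(1 5)(2 7 9 10) =[0, 5, 7, 3, 4, 1, 6, 9, 8, 10, 2]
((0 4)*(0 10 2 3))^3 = (0 2 4 3 10) = [2, 1, 4, 10, 3, 5, 6, 7, 8, 9, 0]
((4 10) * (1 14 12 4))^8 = (1 4 14 10 12) = [0, 4, 2, 3, 14, 5, 6, 7, 8, 9, 12, 11, 1, 13, 10]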